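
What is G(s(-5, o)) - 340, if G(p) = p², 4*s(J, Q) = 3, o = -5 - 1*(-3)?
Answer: -5431/16 ≈ -339.44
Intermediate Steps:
o = -2 (o = -5 + 3 = -2)
s(J, Q) = ¾ (s(J, Q) = (¼)*3 = ¾)
G(s(-5, o)) - 340 = (¾)² - 340 = 9/16 - 340 = -5431/16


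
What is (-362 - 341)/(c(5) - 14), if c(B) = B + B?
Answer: 703/4 ≈ 175.75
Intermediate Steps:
c(B) = 2*B
(-362 - 341)/(c(5) - 14) = (-362 - 341)/(2*5 - 14) = -703/(10 - 14) = -703/(-4) = -703*(-¼) = 703/4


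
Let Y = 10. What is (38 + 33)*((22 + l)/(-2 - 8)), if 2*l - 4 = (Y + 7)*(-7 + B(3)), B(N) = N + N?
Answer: -2201/20 ≈ -110.05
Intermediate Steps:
B(N) = 2*N
l = -13/2 (l = 2 + ((10 + 7)*(-7 + 2*3))/2 = 2 + (17*(-7 + 6))/2 = 2 + (17*(-1))/2 = 2 + (½)*(-17) = 2 - 17/2 = -13/2 ≈ -6.5000)
(38 + 33)*((22 + l)/(-2 - 8)) = (38 + 33)*((22 - 13/2)/(-2 - 8)) = 71*((31/2)/(-10)) = 71*((31/2)*(-⅒)) = 71*(-31/20) = -2201/20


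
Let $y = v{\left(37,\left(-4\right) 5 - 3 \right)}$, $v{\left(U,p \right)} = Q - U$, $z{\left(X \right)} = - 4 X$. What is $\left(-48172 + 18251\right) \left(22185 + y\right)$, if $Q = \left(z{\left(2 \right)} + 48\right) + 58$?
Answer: $-665622566$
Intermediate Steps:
$Q = 98$ ($Q = \left(\left(-4\right) 2 + 48\right) + 58 = \left(-8 + 48\right) + 58 = 40 + 58 = 98$)
$v{\left(U,p \right)} = 98 - U$
$y = 61$ ($y = 98 - 37 = 61$)
$\left(-48172 + 18251\right) \left(22185 + y\right) = \left(-48172 + 18251\right) \left(22185 + 61\right) = \left(-29921\right) 22246 = -665622566$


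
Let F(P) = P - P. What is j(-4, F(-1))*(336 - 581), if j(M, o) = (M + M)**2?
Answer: -15680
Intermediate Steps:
F(P) = 0
j(M, o) = 4*M**2 (j(M, o) = (2*M)**2 = 4*M**2)
j(-4, F(-1))*(336 - 581) = (4*(-4)**2)*(336 - 581) = (4*16)*(-245) = 64*(-245) = -15680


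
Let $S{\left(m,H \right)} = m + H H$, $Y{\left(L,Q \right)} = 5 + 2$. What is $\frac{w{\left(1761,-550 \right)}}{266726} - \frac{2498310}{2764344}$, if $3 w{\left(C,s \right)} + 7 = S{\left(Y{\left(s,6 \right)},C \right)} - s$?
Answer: $\frac{547916076637}{184330604436} \approx 2.9725$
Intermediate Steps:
$Y{\left(L,Q \right)} = 7$
$S{\left(m,H \right)} = m + H^{2}$
$w{\left(C,s \right)} = - \frac{s}{3} + \frac{C^{2}}{3}$ ($w{\left(C,s \right)} = - \frac{7}{3} + \frac{\left(7 + C^{2}\right) - s}{3} = - \frac{7}{3} + \frac{7 + C^{2} - s}{3} = - \frac{7}{3} + \left(\frac{7}{3} - \frac{s}{3} + \frac{C^{2}}{3}\right) = - \frac{s}{3} + \frac{C^{2}}{3}$)
$\frac{w{\left(1761,-550 \right)}}{266726} - \frac{2498310}{2764344} = \frac{\left(- \frac{1}{3}\right) \left(-550\right) + \frac{1761^{2}}{3}}{266726} - \frac{2498310}{2764344} = \left(\frac{550}{3} + \frac{1}{3} \cdot 3101121\right) \frac{1}{266726} - \frac{416385}{460724} = \left(\frac{550}{3} + 1033707\right) \frac{1}{266726} - \frac{416385}{460724} = \frac{3101671}{3} \cdot \frac{1}{266726} - \frac{416385}{460724} = \frac{3101671}{800178} - \frac{416385}{460724} = \frac{547916076637}{184330604436}$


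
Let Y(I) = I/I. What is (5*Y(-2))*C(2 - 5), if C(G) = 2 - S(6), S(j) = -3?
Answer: 25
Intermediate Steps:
Y(I) = 1
C(G) = 5 (C(G) = 2 - 1*(-3) = 2 + 3 = 5)
(5*Y(-2))*C(2 - 5) = (5*1)*5 = 5*5 = 25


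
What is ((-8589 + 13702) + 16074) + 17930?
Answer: 39117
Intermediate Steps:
((-8589 + 13702) + 16074) + 17930 = (5113 + 16074) + 17930 = 21187 + 17930 = 39117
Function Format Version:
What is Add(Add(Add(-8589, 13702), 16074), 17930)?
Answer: 39117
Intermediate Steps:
Add(Add(Add(-8589, 13702), 16074), 17930) = Add(Add(5113, 16074), 17930) = Add(21187, 17930) = 39117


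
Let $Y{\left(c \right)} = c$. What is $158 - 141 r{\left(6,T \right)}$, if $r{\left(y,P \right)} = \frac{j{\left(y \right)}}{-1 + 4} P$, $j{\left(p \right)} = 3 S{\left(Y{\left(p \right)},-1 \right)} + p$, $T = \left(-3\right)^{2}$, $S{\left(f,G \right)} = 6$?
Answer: $-9994$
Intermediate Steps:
$T = 9$
$j{\left(p \right)} = 18 + p$ ($j{\left(p \right)} = 3 \cdot 6 + p = 18 + p$)
$r{\left(y,P \right)} = P \left(6 + \frac{y}{3}\right)$ ($r{\left(y,P \right)} = \frac{18 + y}{-1 + 4} P = \frac{18 + y}{3} P = \left(6 + \frac{y}{3}\right) P = P \left(6 + \frac{y}{3}\right)$)
$158 - 141 r{\left(6,T \right)} = 158 - 141 \cdot \frac{1}{3} \cdot 9 \left(18 + 6\right) = 158 - 141 \cdot \frac{1}{3} \cdot 9 \cdot 24 = 158 - 10152 = -9994$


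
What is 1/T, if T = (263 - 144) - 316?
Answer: -1/197 ≈ -0.0050761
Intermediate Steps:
T = -197 (T = 119 - 316 = -197)
1/T = 1/(-197) = -1/197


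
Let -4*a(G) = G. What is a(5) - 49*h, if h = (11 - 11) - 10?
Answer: 1955/4 ≈ 488.75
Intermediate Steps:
h = -10 (h = 0 - 10 = -10)
a(G) = -G/4
a(5) - 49*h = -1/4*5 - 49*(-10) = -5/4 + 490 = 1955/4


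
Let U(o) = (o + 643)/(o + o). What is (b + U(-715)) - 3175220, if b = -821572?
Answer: -2857706244/715 ≈ -3.9968e+6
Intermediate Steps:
U(o) = (643 + o)/(2*o) (U(o) = (643 + o)/((2*o)) = (643 + o)*(1/(2*o)) = (643 + o)/(2*o))
(b + U(-715)) - 3175220 = (-821572 + (½)*(643 - 715)/(-715)) - 3175220 = (-821572 + (½)*(-1/715)*(-72)) - 3175220 = (-821572 + 36/715) - 3175220 = -587423944/715 - 3175220 = -2857706244/715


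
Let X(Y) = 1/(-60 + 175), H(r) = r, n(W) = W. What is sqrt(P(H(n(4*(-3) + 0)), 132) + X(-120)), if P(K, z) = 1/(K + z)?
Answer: sqrt(32430)/1380 ≈ 0.13050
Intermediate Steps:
X(Y) = 1/115
sqrt(P(H(n(4*(-3) + 0)), 132) + X(-120)) = sqrt(1/((4*(-3) + 0) + 132) + 1/115) = sqrt(1/((-12 + 0) + 132) + 1/115) = sqrt(1/(-12 + 132) + 1/115) = sqrt(1/120 + 1/115) = sqrt(47/2760) = sqrt(32430)/1380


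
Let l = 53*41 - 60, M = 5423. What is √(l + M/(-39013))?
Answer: √3215804371598/39013 ≈ 45.966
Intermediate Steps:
l = 2113 (l = 2173 - 60 = 2113)
√(l + M/(-39013)) = √(2113 + 5423/(-39013)) = √(2113 + 5423*(-1/39013)) = √(2113 - 5423/39013) = √(82429046/39013) = √3215804371598/39013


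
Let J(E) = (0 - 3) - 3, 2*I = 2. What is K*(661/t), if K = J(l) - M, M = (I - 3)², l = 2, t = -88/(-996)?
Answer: -822945/11 ≈ -74813.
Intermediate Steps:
I = 1 (I = (½)*2 = 1)
t = 22/249 (t = -88*(-1/996) = 22/249 ≈ 0.088353)
J(E) = -6 (J(E) = -3 - 3 = -6)
M = 4 (M = (1 - 3)² = (-2)² = 4)
K = -10 (K = -6 - 1*4 = -6 - 4 = -10)
K*(661/t) = -6610/22/249 = -6610*249/22 = -10*164589/22 = -822945/11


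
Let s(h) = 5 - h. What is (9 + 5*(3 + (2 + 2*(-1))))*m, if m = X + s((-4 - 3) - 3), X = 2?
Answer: 408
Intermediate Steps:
m = 17 (m = 2 + (5 - ((-4 - 3) - 3)) = 2 + (5 - (-7 - 3)) = 2 + (5 - 1*(-10)) = 2 + (5 + 10) = 2 + 15 = 17)
(9 + 5*(3 + (2 + 2*(-1))))*m = (9 + 5*(3 + (2 + 2*(-1))))*17 = (9 + 5*(3 + (2 - 2)))*17 = (9 + 5*(3 + 0))*17 = (9 + 5*3)*17 = (9 + 15)*17 = 24*17 = 408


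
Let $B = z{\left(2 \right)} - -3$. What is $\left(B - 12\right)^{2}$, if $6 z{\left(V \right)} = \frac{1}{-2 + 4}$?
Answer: $\frac{11449}{144} \approx 79.507$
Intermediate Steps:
$z{\left(V \right)} = \frac{1}{12}$ ($z{\left(V \right)} = \frac{1}{6 \left(-2 + 4\right)} = \frac{1}{6 \cdot 2} = \frac{1}{6} \cdot \frac{1}{2} = \frac{1}{12}$)
$B = \frac{37}{12}$ ($B = \frac{1}{12} - -3 = \frac{1}{12} + 3 = \frac{37}{12} \approx 3.0833$)
$\left(B - 12\right)^{2} = \left(\frac{37}{12} - 12\right)^{2} = \left(- \frac{107}{12}\right)^{2} = \frac{11449}{144}$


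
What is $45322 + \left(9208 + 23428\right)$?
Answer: $77958$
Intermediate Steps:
$45322 + \left(9208 + 23428\right) = 45322 + 32636 = 77958$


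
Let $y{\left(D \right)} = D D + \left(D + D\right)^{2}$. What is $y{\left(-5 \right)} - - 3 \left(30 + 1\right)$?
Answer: $218$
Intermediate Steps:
$y{\left(D \right)} = 5 D^{2}$ ($y{\left(D \right)} = D^{2} + \left(2 D\right)^{2} = D^{2} + 4 D^{2} = 5 D^{2}$)
$y{\left(-5 \right)} - - 3 \left(30 + 1\right) = 5 \left(-5\right)^{2} - - 3 \left(30 + 1\right) = 5 \cdot 25 - \left(-3\right) 31 = 125 - -93 = 125 + 93 = 218$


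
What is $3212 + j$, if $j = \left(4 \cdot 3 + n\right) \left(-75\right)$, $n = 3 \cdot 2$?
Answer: $1862$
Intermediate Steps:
$n = 6$
$j = -1350$ ($j = \left(4 \cdot 3 + 6\right) \left(-75\right) = \left(12 + 6\right) \left(-75\right) = 18 \left(-75\right) = -1350$)
$3212 + j = 3212 - 1350 = 1862$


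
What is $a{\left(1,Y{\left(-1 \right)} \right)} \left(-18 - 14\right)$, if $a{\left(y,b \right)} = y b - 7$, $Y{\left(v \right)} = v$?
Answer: $256$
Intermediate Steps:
$a{\left(y,b \right)} = -7 + b y$ ($a{\left(y,b \right)} = b y - 7 = -7 + b y$)
$a{\left(1,Y{\left(-1 \right)} \right)} \left(-18 - 14\right) = \left(-7 - 1\right) \left(-18 - 14\right) = \left(-7 - 1\right) \left(-32\right) = \left(-8\right) \left(-32\right) = 256$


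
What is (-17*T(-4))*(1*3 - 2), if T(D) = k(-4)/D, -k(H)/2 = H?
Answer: 34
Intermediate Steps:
k(H) = -2*H
T(D) = 8/D (T(D) = (-2*(-4))/D = 8/D)
(-17*T(-4))*(1*3 - 2) = (-136/(-4))*(1*3 - 2) = (-136*(-1)/4)*(3 - 2) = -17*(-2)*1 = 34*1 = 34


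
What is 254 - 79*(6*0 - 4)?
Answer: 570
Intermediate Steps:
254 - 79*(6*0 - 4) = 254 - 79*(0 - 4) = 254 - 79*(-4) = 254 + 316 = 570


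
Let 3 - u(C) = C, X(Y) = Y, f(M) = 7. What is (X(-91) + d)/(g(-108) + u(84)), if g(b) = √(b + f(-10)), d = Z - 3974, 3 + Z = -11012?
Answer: 610740/3331 + 7540*I*√101/3331 ≈ 183.35 + 22.749*I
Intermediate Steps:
Z = -11015 (Z = -3 - 11012 = -11015)
u(C) = 3 - C
d = -14989 (d = -11015 - 3974 = -14989)
g(b) = √(7 + b) (g(b) = √(b + 7) = √(7 + b))
(X(-91) + d)/(g(-108) + u(84)) = (-91 - 14989)/(√(7 - 108) + (3 - 1*84)) = -15080/(√(-101) + (3 - 84)) = -15080/(I*√101 - 81) = -15080/(-81 + I*√101)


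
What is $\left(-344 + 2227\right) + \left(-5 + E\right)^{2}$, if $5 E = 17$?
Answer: $\frac{47139}{25} \approx 1885.6$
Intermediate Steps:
$E = \frac{17}{5}$ ($E = \frac{1}{5} \cdot 17 = \frac{17}{5} \approx 3.4$)
$\left(-344 + 2227\right) + \left(-5 + E\right)^{2} = \left(-344 + 2227\right) + \left(-5 + \frac{17}{5}\right)^{2} = 1883 + \left(- \frac{8}{5}\right)^{2} = 1883 + \frac{64}{25} = \frac{47139}{25}$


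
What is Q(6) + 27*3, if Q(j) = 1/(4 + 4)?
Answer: 649/8 ≈ 81.125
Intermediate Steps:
Q(j) = ⅛ (Q(j) = 1/8 = ⅛)
Q(6) + 27*3 = ⅛ + 27*3 = ⅛ + 81 = 649/8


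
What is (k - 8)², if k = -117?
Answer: 15625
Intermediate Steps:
(k - 8)² = (-117 - 8)² = (-125)² = 15625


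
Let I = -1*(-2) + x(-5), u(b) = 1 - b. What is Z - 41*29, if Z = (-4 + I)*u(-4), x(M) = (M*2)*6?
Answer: -1499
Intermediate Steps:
x(M) = 12*M (x(M) = (2*M)*6 = 12*M)
I = -58 (I = -1*(-2) + 12*(-5) = 2 - 60 = -58)
Z = -310 (Z = (-4 - 58)*(1 - 1*(-4)) = -62*(1 + 4) = -62*5 = -310)
Z - 41*29 = -310 - 41*29 = -310 - 1189 = -1499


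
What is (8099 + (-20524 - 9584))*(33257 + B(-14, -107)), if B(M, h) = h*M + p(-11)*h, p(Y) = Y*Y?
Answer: -479972272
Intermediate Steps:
p(Y) = Y²
B(M, h) = 121*h + M*h (B(M, h) = h*M + (-11)²*h = M*h + 121*h = 121*h + M*h)
(8099 + (-20524 - 9584))*(33257 + B(-14, -107)) = (8099 + (-20524 - 9584))*(33257 - 107*(121 - 14)) = (8099 - 30108)*(33257 - 107*107) = -22009*(33257 - 11449) = -22009*21808 = -479972272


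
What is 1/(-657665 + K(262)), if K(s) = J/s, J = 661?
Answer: -262/172307569 ≈ -1.5205e-6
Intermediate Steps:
K(s) = 661/s
1/(-657665 + K(262)) = 1/(-657665 + 661/262) = 1/(-172307569/262) = -262/172307569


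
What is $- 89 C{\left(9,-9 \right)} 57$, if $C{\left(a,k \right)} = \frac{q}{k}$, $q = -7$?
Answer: $- \frac{11837}{3} \approx -3945.7$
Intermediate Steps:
$C{\left(a,k \right)} = - \frac{7}{k}$
$- 89 C{\left(9,-9 \right)} 57 = - 89 \left(- \frac{7}{-9}\right) 57 = - 89 \left(\left(-7\right) \left(- \frac{1}{9}\right)\right) 57 = \left(-89\right) \frac{7}{9} \cdot 57 = \left(- \frac{623}{9}\right) 57 = - \frac{11837}{3}$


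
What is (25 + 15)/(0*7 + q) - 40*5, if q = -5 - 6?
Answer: -2240/11 ≈ -203.64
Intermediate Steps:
q = -11
(25 + 15)/(0*7 + q) - 40*5 = (25 + 15)/(0*7 - 11) - 40*5 = 40/(0 - 11) - 200 = 40/(-11) - 200 = 40*(-1/11) - 200 = -40/11 - 200 = -2240/11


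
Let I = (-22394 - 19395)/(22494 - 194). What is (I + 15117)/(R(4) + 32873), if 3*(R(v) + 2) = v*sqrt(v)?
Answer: 1011201933/2199248300 ≈ 0.45979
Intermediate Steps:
I = -41789/22300 ≈ -1.8739
R(v) = -2 + v**(3/2)/3 (R(v) = -2 + (v*sqrt(v))/3 = -2 + v**(3/2)/3)
(I + 15117)/(R(4) + 32873) = (-41789/22300 + 15117)/((-2 + 4**(3/2)/3) + 32873) = 337067311/(22300*((-2 + (1/3)*8) + 32873)) = 337067311/(22300*((-2 + 8/3) + 32873)) = 337067311/(22300*(2/3 + 32873)) = 337067311/(22300*(98621/3)) = (337067311/22300)*(3/98621) = 1011201933/2199248300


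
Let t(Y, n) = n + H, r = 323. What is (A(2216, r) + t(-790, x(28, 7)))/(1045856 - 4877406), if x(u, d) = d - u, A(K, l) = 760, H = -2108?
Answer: 1369/3831550 ≈ 0.00035730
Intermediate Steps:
t(Y, n) = -2108 + n (t(Y, n) = n - 2108 = -2108 + n)
(A(2216, r) + t(-790, x(28, 7)))/(1045856 - 4877406) = (760 + (-2108 + (7 - 1*28)))/(1045856 - 4877406) = (760 + (-2108 + (7 - 28)))/(-3831550) = (760 + (-2108 - 21))*(-1/3831550) = (760 - 2129)*(-1/3831550) = -1369*(-1/3831550) = 1369/3831550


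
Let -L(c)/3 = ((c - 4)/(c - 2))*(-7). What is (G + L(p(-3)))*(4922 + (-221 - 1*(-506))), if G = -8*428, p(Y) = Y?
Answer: -88378411/5 ≈ -1.7676e+7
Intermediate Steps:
L(c) = 21*(-4 + c)/(-2 + c) (L(c) = -3*(c - 4)/(c - 2)*(-7) = -3*(-4 + c)/(-2 + c)*(-7) = -(-21)*(-4 + c)/(-2 + c) = 21*(-4 + c)/(-2 + c))
G = -3424
(G + L(p(-3)))*(4922 + (-221 - 1*(-506))) = (-3424 + 21*(-4 - 3)/(-2 - 3))*(4922 + (-221 - 1*(-506))) = (-3424 + 21*(-7)/(-5))*(4922 + (-221 + 506)) = (-3424 + 21*(-1/5)*(-7))*(4922 + 285) = (-3424 + 147/5)*5207 = -16973/5*5207 = -88378411/5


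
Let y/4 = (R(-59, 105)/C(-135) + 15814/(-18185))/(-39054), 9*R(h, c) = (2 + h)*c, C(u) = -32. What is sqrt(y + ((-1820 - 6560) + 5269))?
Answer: I*sqrt(6276505905263462184015)/1420393980 ≈ 55.776*I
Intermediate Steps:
R(h, c) = c*(2 + h)/9 (R(h, c) = ((2 + h)*c)/9 = (c*(2 + h))/9 = c*(2 + h)/9)
y = -11586977/5681575920 (y = 4*((((1/9)*105*(2 - 59))/(-32) + 15814/(-18185))/(-39054)) = 4*((((1/9)*105*(-57))*(-1/32) + 15814*(-1/18185))*(-1/39054)) = 4*((-665*(-1/32) - 15814/18185)*(-1/39054)) = 4*((665/32 - 15814/18185)*(-1/39054)) = 4*((11586977/581920)*(-1/39054)) = 4*(-11586977/22726303680) = -11586977/5681575920 ≈ -0.0020394)
sqrt(y + ((-1820 - 6560) + 5269)) = sqrt(-11586977/5681575920 + ((-1820 - 6560) + 5269)) = sqrt(-11586977/5681575920 + (-8380 + 5269)) = sqrt(-11586977/5681575920 - 3111) = sqrt(-17675394274097/5681575920) = I*sqrt(6276505905263462184015)/1420393980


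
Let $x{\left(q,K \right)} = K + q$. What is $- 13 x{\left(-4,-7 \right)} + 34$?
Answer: $177$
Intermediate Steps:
$- 13 x{\left(-4,-7 \right)} + 34 = - 13 \left(-7 - 4\right) + 34 = \left(-13\right) \left(-11\right) + 34 = 143 + 34 = 177$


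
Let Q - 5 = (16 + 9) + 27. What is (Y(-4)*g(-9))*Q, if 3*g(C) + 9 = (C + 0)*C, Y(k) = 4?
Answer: 5472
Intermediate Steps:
Q = 57 (Q = 5 + ((16 + 9) + 27) = 5 + (25 + 27) = 5 + 52 = 57)
g(C) = -3 + C**2/3 (g(C) = -3 + ((C + 0)*C)/3 = -3 + (C*C)/3 = -3 + C**2/3)
(Y(-4)*g(-9))*Q = (4*(-3 + (1/3)*(-9)**2))*57 = (4*(-3 + (1/3)*81))*57 = (4*(-3 + 27))*57 = (4*24)*57 = 96*57 = 5472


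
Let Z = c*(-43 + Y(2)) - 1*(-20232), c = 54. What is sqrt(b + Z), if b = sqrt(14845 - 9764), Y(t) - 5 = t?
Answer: sqrt(18288 + sqrt(5081)) ≈ 135.50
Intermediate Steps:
Y(t) = 5 + t
Z = 18288 (Z = 54*(-43 + (5 + 2)) - 1*(-20232) = 54*(-43 + 7) + 20232 = 54*(-36) + 20232 = -1944 + 20232 = 18288)
b = sqrt(5081) ≈ 71.281
sqrt(b + Z) = sqrt(sqrt(5081) + 18288) = sqrt(18288 + sqrt(5081))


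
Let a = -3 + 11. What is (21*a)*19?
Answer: 3192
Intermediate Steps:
a = 8
(21*a)*19 = (21*8)*19 = 168*19 = 3192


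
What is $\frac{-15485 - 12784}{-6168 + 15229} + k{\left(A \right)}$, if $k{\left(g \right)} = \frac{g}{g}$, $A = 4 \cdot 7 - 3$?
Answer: $- \frac{19208}{9061} \approx -2.1199$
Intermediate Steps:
$A = 25$ ($A = 28 - 3 = 25$)
$k{\left(g \right)} = 1$
$\frac{-15485 - 12784}{-6168 + 15229} + k{\left(A \right)} = \frac{-15485 - 12784}{-6168 + 15229} + 1 = - \frac{28269}{9061} + 1 = - \frac{19208}{9061}$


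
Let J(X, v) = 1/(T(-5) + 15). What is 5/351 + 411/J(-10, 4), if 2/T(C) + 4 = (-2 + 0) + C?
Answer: 23514598/3861 ≈ 6090.3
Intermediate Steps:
T(C) = 2/(-6 + C) (T(C) = 2/(-4 + ((-2 + 0) + C)) = 2/(-4 + (-2 + C)) = 2/(-6 + C))
J(X, v) = 11/163 (J(X, v) = 1/(2/(-6 - 5) + 15) = 1/(2/(-11) + 15) = 1/(2*(-1/11) + 15) = 1/(-2/11 + 15) = 1/(163/11) = 11/163)
5/351 + 411/J(-10, 4) = 5/351 + 411/(11/163) = 5*(1/351) + 411*(163/11) = 5/351 + 66993/11 = 23514598/3861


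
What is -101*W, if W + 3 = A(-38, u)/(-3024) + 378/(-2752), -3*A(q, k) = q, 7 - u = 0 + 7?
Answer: 247551707/780192 ≈ 317.30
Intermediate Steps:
u = 0 (u = 7 - (0 + 7) = 7 - 1*7 = 7 - 7 = 0)
A(q, k) = -q/3
W = -2451007/780192 (W = -3 + (-⅓*(-38)/(-3024) + 378/(-2752)) = -3 + ((38/3)*(-1/3024) + 378*(-1/2752)) = -3 + (-19/4536 - 189/1376) = -3 - 110431/780192 = -2451007/780192 ≈ -3.1415)
-101*W = -101*(-2451007/780192) = 247551707/780192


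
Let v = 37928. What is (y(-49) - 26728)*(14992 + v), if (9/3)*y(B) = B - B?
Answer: -1414445760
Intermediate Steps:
y(B) = 0 (y(B) = (B - B)/3 = (⅓)*0 = 0)
(y(-49) - 26728)*(14992 + v) = (0 - 26728)*(14992 + 37928) = -26728*52920 = -1414445760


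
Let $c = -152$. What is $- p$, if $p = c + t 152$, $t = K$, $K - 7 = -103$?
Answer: $14744$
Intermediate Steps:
$K = -96$ ($K = 7 - 103 = -96$)
$t = -96$
$p = -14744$ ($p = -152 - 14592 = -14744$)
$- p = \left(-1\right) \left(-14744\right) = 14744$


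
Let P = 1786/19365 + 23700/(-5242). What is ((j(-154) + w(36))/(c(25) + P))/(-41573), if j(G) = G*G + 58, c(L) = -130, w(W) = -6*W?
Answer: 597850978035/141826925442181 ≈ 0.0042154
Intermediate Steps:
P = -224794144/50755665 (P = 1786*(1/19365) + 23700*(-1/5242) = 1786/19365 - 11850/2621 = -224794144/50755665 ≈ -4.4289)
j(G) = 58 + G**2 (j(G) = G**2 + 58 = 58 + G**2)
((j(-154) + w(36))/(c(25) + P))/(-41573) = (((58 + (-154)**2) - 6*36)/(-130 - 224794144/50755665))/(-41573) = (((58 + 23716) - 216)/(-6823030594/50755665))*(-1/41573) = ((23774 - 216)*(-50755665/6823030594))*(-1/41573) = (23558*(-50755665/6823030594))*(-1/41573) = -597850978035/3411515297*(-1/41573) = 597850978035/141826925442181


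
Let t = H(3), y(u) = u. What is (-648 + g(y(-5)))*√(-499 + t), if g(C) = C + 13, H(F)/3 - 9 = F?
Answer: -640*I*√463 ≈ -13771.0*I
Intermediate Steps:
H(F) = 27 + 3*F
g(C) = 13 + C
t = 36 (t = 27 + 3*3 = 27 + 9 = 36)
(-648 + g(y(-5)))*√(-499 + t) = (-648 + (13 - 5))*√(-499 + 36) = (-648 + 8)*√(-463) = -640*I*√463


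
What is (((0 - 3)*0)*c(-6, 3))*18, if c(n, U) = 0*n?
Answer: 0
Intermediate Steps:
c(n, U) = 0
(((0 - 3)*0)*c(-6, 3))*18 = (((0 - 3)*0)*0)*18 = (-3*0*0)*18 = (0*0)*18 = 0*18 = 0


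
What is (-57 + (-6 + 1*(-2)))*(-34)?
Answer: 2210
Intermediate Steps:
(-57 + (-6 + 1*(-2)))*(-34) = (-57 + (-6 - 2))*(-34) = (-57 - 8)*(-34) = -65*(-34) = 2210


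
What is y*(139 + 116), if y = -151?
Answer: -38505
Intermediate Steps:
y*(139 + 116) = -151*(139 + 116) = -151*255 = -38505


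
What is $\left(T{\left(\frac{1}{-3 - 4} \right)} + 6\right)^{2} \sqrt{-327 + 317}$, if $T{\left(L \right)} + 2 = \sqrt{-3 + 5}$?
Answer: $i \sqrt{10} \left(4 + \sqrt{2}\right)^{2} \approx 92.698 i$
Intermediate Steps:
$T{\left(L \right)} = -2 + \sqrt{2}$ ($T{\left(L \right)} = -2 + \sqrt{-3 + 5} = -2 + \sqrt{2}$)
$\left(T{\left(\frac{1}{-3 - 4} \right)} + 6\right)^{2} \sqrt{-327 + 317} = \left(\left(-2 + \sqrt{2}\right) + 6\right)^{2} \sqrt{-327 + 317} = \left(4 + \sqrt{2}\right)^{2} \sqrt{-10} = \left(4 + \sqrt{2}\right)^{2} i \sqrt{10} = i \sqrt{10} \left(4 + \sqrt{2}\right)^{2}$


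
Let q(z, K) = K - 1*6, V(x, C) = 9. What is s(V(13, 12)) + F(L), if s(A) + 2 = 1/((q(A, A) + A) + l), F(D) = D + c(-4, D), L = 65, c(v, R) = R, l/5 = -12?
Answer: 6143/48 ≈ 127.98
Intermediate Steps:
l = -60 (l = 5*(-12) = -60)
q(z, K) = -6 + K (q(z, K) = K - 6 = -6 + K)
F(D) = 2*D (F(D) = D + D = 2*D)
s(A) = -2 + 1/(-66 + 2*A) (s(A) = -2 + 1/(((-6 + A) + A) - 60) = -2 + 1/((-6 + 2*A) - 60) = -2 + 1/(-66 + 2*A))
s(V(13, 12)) + F(L) = (133 - 4*9)/(2*(-33 + 9)) + 2*65 = (½)*(133 - 36)/(-24) + 130 = (½)*(-1/24)*97 + 130 = -97/48 + 130 = 6143/48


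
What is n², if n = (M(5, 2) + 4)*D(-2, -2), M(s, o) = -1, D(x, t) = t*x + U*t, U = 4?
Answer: 144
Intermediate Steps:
D(x, t) = 4*t + t*x (D(x, t) = t*x + 4*t = 4*t + t*x)
n = -12 (n = (-1 + 4)*(-2*(4 - 2)) = 3*(-2*2) = 3*(-4) = -12)
n² = (-12)² = 144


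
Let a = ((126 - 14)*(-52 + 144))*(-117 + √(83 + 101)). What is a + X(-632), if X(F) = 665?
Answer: -1204903 + 20608*√46 ≈ -1.0651e+6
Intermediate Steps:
a = -1205568 + 20608*√46 (a = (112*92)*(-117 + √184) = 10304*(-117 + 2*√46) = -1205568 + 20608*√46 ≈ -1.0658e+6)
a + X(-632) = (-1205568 + 20608*√46) + 665 = -1204903 + 20608*√46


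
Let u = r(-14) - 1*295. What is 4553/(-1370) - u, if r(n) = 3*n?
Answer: 457137/1370 ≈ 333.68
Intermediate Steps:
u = -337 (u = 3*(-14) - 1*295 = -42 - 295 = -337)
4553/(-1370) - u = 4553/(-1370) - 1*(-337) = 4553*(-1/1370) + 337 = -4553/1370 + 337 = 457137/1370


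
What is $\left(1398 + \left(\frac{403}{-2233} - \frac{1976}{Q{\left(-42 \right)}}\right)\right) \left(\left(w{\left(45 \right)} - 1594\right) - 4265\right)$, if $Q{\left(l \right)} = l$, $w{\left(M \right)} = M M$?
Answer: $- \frac{12369972870}{2233} \approx -5.5396 \cdot 10^{6}$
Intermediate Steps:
$w{\left(M \right)} = M^{2}$
$\left(1398 + \left(\frac{403}{-2233} - \frac{1976}{Q{\left(-42 \right)}}\right)\right) \left(\left(w{\left(45 \right)} - 1594\right) - 4265\right) = \left(1398 + \left(\frac{403}{-2233} - \frac{1976}{-42}\right)\right) \left(\left(45^{2} - 1594\right) - 4265\right) = \left(1398 + \left(403 \left(- \frac{1}{2233}\right) - - \frac{988}{21}\right)\right) \left(\left(2025 - 1594\right) - 4265\right) = \left(1398 + \left(- \frac{403}{2233} + \frac{988}{21}\right)\right) \left(431 - 4265\right) = \left(1398 + \frac{313963}{6699}\right) \left(-3834\right) = \frac{9679165}{6699} \left(-3834\right) = - \frac{12369972870}{2233}$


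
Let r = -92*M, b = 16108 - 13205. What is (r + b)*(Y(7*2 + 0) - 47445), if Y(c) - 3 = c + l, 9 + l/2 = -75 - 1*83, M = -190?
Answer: -973532846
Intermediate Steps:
b = 2903
l = -334 (l = -18 + 2*(-75 - 1*83) = -18 + 2*(-75 - 83) = -18 + 2*(-158) = -18 - 316 = -334)
r = 17480 (r = -92*(-190) = 17480)
Y(c) = -331 + c (Y(c) = 3 + (c - 334) = 3 + (-334 + c) = -331 + c)
(r + b)*(Y(7*2 + 0) - 47445) = (17480 + 2903)*((-331 + (7*2 + 0)) - 47445) = 20383*((-331 + (14 + 0)) - 47445) = 20383*((-331 + 14) - 47445) = 20383*(-317 - 47445) = 20383*(-47762) = -973532846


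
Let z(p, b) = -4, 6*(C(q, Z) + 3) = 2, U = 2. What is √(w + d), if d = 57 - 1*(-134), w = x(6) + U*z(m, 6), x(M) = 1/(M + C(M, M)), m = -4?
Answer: √18330/10 ≈ 13.539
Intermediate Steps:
C(q, Z) = -8/3 (C(q, Z) = -3 + (⅙)*2 = -3 + ⅓ = -8/3)
x(M) = 1/(-8/3 + M) (x(M) = 1/(M - 8/3) = 1/(-8/3 + M))
w = -77/10 (w = 3/(-8 + 3*6) + 2*(-4) = 3/(-8 + 18) - 8 = 3/10 - 8 = -77/10 ≈ -7.7000)
d = 191 (d = 57 + 134 = 191)
√(w + d) = √(-77/10 + 191) = √(1833/10) = √18330/10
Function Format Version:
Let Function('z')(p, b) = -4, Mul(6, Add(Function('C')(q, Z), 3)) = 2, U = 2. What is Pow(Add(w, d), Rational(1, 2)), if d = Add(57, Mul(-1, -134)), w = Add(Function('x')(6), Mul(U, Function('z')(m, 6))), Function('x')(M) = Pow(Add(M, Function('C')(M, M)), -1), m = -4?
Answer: Mul(Rational(1, 10), Pow(18330, Rational(1, 2))) ≈ 13.539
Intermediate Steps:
Function('C')(q, Z) = Rational(-8, 3) (Function('C')(q, Z) = Add(-3, Mul(Rational(1, 6), 2)) = Add(-3, Rational(1, 3)) = Rational(-8, 3))
Function('x')(M) = Pow(Add(Rational(-8, 3), M), -1) (Function('x')(M) = Pow(Add(M, Rational(-8, 3)), -1) = Pow(Add(Rational(-8, 3), M), -1))
w = Rational(-77, 10) (w = Add(Mul(3, Pow(Add(-8, Mul(3, 6)), -1)), Mul(2, -4)) = Add(Mul(3, Pow(Add(-8, 18), -1)), -8) = Add(Mul(3, Pow(10, -1)), -8) = Add(Mul(3, Rational(1, 10)), -8) = Add(Rational(3, 10), -8) = Rational(-77, 10) ≈ -7.7000)
d = 191 (d = Add(57, 134) = 191)
Pow(Add(w, d), Rational(1, 2)) = Pow(Add(Rational(-77, 10), 191), Rational(1, 2)) = Pow(Rational(1833, 10), Rational(1, 2)) = Mul(Rational(1, 10), Pow(18330, Rational(1, 2)))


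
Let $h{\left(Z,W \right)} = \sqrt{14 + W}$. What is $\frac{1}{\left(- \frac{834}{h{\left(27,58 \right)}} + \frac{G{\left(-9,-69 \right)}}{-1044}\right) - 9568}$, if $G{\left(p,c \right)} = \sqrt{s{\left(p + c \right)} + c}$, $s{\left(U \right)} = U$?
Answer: $- \frac{1044}{9988992 + 72558 \sqrt{2} + 7 i \sqrt{3}} \approx -0.00010345 + 1.2429 \cdot 10^{-10} i$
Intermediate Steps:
$G{\left(p,c \right)} = \sqrt{p + 2 c}$ ($G{\left(p,c \right)} = \sqrt{\left(p + c\right) + c} = \sqrt{\left(c + p\right) + c} = \sqrt{p + 2 c}$)
$\frac{1}{\left(- \frac{834}{h{\left(27,58 \right)}} + \frac{G{\left(-9,-69 \right)}}{-1044}\right) - 9568} = \frac{1}{\left(- \frac{834}{\sqrt{14 + 58}} + \frac{\sqrt{-9 + 2 \left(-69\right)}}{-1044}\right) - 9568} = \frac{1}{\left(- \frac{834}{\sqrt{72}} + \sqrt{-9 - 138} \left(- \frac{1}{1044}\right)\right) - 9568} = \frac{1}{\left(- \frac{834}{6 \sqrt{2}} + \sqrt{-147} \left(- \frac{1}{1044}\right)\right) - 9568} = \frac{1}{\left(- 834 \frac{\sqrt{2}}{12} + 7 i \sqrt{3} \left(- \frac{1}{1044}\right)\right) - 9568} = \frac{1}{\left(- \frac{139 \sqrt{2}}{2} - \frac{7 i \sqrt{3}}{1044}\right) - 9568} = \frac{1}{-9568 - \frac{139 \sqrt{2}}{2} - \frac{7 i \sqrt{3}}{1044}}$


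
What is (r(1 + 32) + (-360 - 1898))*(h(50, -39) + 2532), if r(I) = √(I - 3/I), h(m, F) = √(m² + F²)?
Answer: -(2532 + √4021)*(24838 - √3982)/11 ≈ -5.8456e+6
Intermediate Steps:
h(m, F) = √(F² + m²)
(r(1 + 32) + (-360 - 1898))*(h(50, -39) + 2532) = (√((1 + 32) - 3/(1 + 32)) + (-360 - 1898))*(√((-39)² + 50²) + 2532) = (√(33 - 3/33) - 2258)*(√(1521 + 2500) + 2532) = (√(33 - 3*1/33) - 2258)*(√4021 + 2532) = (√(33 - 1/11) - 2258)*(2532 + √4021) = (√(362/11) - 2258)*(2532 + √4021) = (√3982/11 - 2258)*(2532 + √4021) = (-2258 + √3982/11)*(2532 + √4021)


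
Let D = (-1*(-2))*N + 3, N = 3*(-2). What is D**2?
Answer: 81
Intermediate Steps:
N = -6
D = -9 (D = -1*(-2)*(-6) + 3 = 2*(-6) + 3 = -12 + 3 = -9)
D**2 = (-9)**2 = 81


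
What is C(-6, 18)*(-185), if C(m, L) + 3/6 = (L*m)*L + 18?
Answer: 712805/2 ≈ 3.5640e+5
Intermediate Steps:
C(m, L) = 35/2 + m*L**2 (C(m, L) = -1/2 + ((L*m)*L + 18) = -1/2 + (m*L**2 + 18) = -1/2 + (18 + m*L**2) = 35/2 + m*L**2)
C(-6, 18)*(-185) = (35/2 - 6*18**2)*(-185) = (35/2 - 6*324)*(-185) = (35/2 - 1944)*(-185) = -3853/2*(-185) = 712805/2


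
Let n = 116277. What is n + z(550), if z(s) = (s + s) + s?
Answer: 117927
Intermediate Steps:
z(s) = 3*s (z(s) = 2*s + s = 3*s)
n + z(550) = 116277 + 3*550 = 116277 + 1650 = 117927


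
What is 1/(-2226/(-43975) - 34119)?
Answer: -43975/1500380799 ≈ -2.9309e-5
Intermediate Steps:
1/(-2226/(-43975) - 34119) = 1/(-2226*(-1/43975) - 34119) = 1/(2226/43975 - 34119) = 1/(-1500380799/43975) = -43975/1500380799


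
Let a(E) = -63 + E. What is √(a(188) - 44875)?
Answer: 5*I*√1790 ≈ 211.54*I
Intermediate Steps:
√(a(188) - 44875) = √((-63 + 188) - 44875) = √(125 - 44875) = √(-44750) = 5*I*√1790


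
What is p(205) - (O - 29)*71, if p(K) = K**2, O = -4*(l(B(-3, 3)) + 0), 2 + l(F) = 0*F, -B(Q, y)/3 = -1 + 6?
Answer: 43516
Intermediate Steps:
B(Q, y) = -15 (B(Q, y) = -3*(-1 + 6) = -3*5 = -15)
l(F) = -2 (l(F) = -2 + 0*F = -2 + 0 = -2)
O = 8 (O = -4*(-2 + 0) = -4*(-2) = 8)
p(205) - (O - 29)*71 = 205**2 - (8 - 29)*71 = 42025 - (-21)*71 = 42025 - 1*(-1491) = 42025 + 1491 = 43516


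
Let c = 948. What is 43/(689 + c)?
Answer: 43/1637 ≈ 0.026268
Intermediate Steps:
43/(689 + c) = 43/(689 + 948) = 43/1637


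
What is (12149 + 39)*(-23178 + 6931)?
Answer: -198018436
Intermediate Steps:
(12149 + 39)*(-23178 + 6931) = 12188*(-16247) = -198018436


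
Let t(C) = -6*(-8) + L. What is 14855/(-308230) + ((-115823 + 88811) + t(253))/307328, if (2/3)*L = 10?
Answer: -1287184771/9472770944 ≈ -0.13588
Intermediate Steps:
L = 15 (L = (3/2)*10 = 15)
t(C) = 63 (t(C) = -6*(-8) + 15 = 48 + 15 = 63)
14855/(-308230) + ((-115823 + 88811) + t(253))/307328 = 14855/(-308230) + ((-115823 + 88811) + 63)/307328 = 14855*(-1/308230) + (-27012 + 63)*(1/307328) = -2971/61646 - 26949*1/307328 = -2971/61646 - 26949/307328 = -1287184771/9472770944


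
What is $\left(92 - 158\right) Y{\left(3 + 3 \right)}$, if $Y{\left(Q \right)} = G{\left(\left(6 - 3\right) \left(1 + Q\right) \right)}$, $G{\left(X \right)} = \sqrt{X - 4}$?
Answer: $- 66 \sqrt{17} \approx -272.13$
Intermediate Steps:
$G{\left(X \right)} = \sqrt{-4 + X}$
$Y{\left(Q \right)} = \sqrt{-1 + 3 Q}$ ($Y{\left(Q \right)} = \sqrt{-4 + \left(6 - 3\right) \left(1 + Q\right)} = \sqrt{-4 + 3 \left(1 + Q\right)} = \sqrt{-4 + \left(3 + 3 Q\right)} = \sqrt{-1 + 3 Q}$)
$\left(92 - 158\right) Y{\left(3 + 3 \right)} = \left(92 - 158\right) \sqrt{-1 + 3 \left(3 + 3\right)} = - 66 \sqrt{-1 + 3 \cdot 6} = - 66 \sqrt{-1 + 18} = - 66 \sqrt{17}$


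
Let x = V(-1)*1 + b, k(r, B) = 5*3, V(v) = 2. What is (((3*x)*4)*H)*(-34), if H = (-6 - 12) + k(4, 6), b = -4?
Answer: -2448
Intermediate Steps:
k(r, B) = 15
x = -2 (x = 2*1 - 4 = 2 - 4 = -2)
H = -3 (H = (-6 - 12) + 15 = -18 + 15 = -3)
(((3*x)*4)*H)*(-34) = (((3*(-2))*4)*(-3))*(-34) = (-6*4*(-3))*(-34) = -24*(-3)*(-34) = 72*(-34) = -2448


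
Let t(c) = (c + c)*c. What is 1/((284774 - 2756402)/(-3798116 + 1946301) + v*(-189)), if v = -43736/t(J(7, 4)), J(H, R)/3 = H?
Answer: 1851815/17357681808 ≈ 0.00010669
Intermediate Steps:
J(H, R) = 3*H
t(c) = 2*c² (t(c) = (2*c)*c = 2*c²)
v = -3124/63 (v = -43736/(2*(3*7)²) = -43736/(2*21²) = -43736/(2*441) = -43736/882 = -43736*1/882 = -3124/63 ≈ -49.587)
1/((284774 - 2756402)/(-3798116 + 1946301) + v*(-189)) = 1/((284774 - 2756402)/(-3798116 + 1946301) - 3124/63*(-189)) = 1/(-2471628/(-1851815) + 9372) = 1/(-2471628*(-1/1851815) + 9372) = 1/(2471628/1851815 + 9372) = 1/(17357681808/1851815) = 1851815/17357681808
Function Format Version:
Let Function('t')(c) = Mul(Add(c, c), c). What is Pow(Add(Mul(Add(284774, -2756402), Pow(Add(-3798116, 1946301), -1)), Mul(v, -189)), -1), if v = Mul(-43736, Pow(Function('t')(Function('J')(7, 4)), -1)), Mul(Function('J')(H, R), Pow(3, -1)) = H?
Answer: Rational(1851815, 17357681808) ≈ 0.00010669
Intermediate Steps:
Function('J')(H, R) = Mul(3, H)
Function('t')(c) = Mul(2, Pow(c, 2)) (Function('t')(c) = Mul(Mul(2, c), c) = Mul(2, Pow(c, 2)))
v = Rational(-3124, 63) (v = Mul(-43736, Pow(Mul(2, Pow(Mul(3, 7), 2)), -1)) = Mul(-43736, Pow(Mul(2, Pow(21, 2)), -1)) = Mul(-43736, Pow(Mul(2, 441), -1)) = Mul(-43736, Pow(882, -1)) = Mul(-43736, Rational(1, 882)) = Rational(-3124, 63) ≈ -49.587)
Pow(Add(Mul(Add(284774, -2756402), Pow(Add(-3798116, 1946301), -1)), Mul(v, -189)), -1) = Pow(Add(Mul(Add(284774, -2756402), Pow(Add(-3798116, 1946301), -1)), Mul(Rational(-3124, 63), -189)), -1) = Pow(Add(Mul(-2471628, Pow(-1851815, -1)), 9372), -1) = Pow(Add(Mul(-2471628, Rational(-1, 1851815)), 9372), -1) = Pow(Add(Rational(2471628, 1851815), 9372), -1) = Pow(Rational(17357681808, 1851815), -1) = Rational(1851815, 17357681808)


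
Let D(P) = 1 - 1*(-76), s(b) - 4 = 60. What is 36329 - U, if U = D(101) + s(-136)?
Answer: 36188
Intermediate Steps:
s(b) = 64 (s(b) = 4 + 60 = 64)
D(P) = 77 (D(P) = 1 + 76 = 77)
U = 141 (U = 77 + 64 = 141)
36329 - U = 36329 - 1*141 = 36329 - 141 = 36188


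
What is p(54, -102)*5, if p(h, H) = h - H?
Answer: 780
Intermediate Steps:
p(54, -102)*5 = (54 - 1*(-102))*5 = (54 + 102)*5 = 156*5 = 780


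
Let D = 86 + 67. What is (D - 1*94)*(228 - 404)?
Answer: -10384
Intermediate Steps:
D = 153
(D - 1*94)*(228 - 404) = (153 - 1*94)*(228 - 404) = (153 - 94)*(-176) = 59*(-176) = -10384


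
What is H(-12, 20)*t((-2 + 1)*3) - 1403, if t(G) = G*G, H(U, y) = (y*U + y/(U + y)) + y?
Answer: -6721/2 ≈ -3360.5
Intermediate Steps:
H(U, y) = y + U*y + y/(U + y) (H(U, y) = (U*y + y/(U + y)) + y = y + U*y + y/(U + y))
t(G) = G²
H(-12, 20)*t((-2 + 1)*3) - 1403 = (20*(1 - 12 + 20 + (-12)² - 12*20)/(-12 + 20))*((-2 + 1)*3)² - 1403 = (20*(1 - 12 + 20 + 144 - 240)/8)*(-1*3)² - 1403 = (20*(⅛)*(-87))*(-3)² - 1403 = -435/2*9 - 1403 = -3915/2 - 1403 = -6721/2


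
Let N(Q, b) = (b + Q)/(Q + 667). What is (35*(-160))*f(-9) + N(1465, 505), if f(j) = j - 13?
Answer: 131332185/1066 ≈ 1.2320e+5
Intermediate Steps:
f(j) = -13 + j
N(Q, b) = (Q + b)/(667 + Q)
(35*(-160))*f(-9) + N(1465, 505) = (35*(-160))*(-13 - 9) + (1465 + 505)/(667 + 1465) = -5600*(-22) + 1970/2132 = 123200 + (1/2132)*1970 = 123200 + 985/1066 = 131332185/1066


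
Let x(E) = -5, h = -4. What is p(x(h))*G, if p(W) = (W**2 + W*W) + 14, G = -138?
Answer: -8832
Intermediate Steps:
p(W) = 14 + 2*W**2 (p(W) = (W**2 + W**2) + 14 = 2*W**2 + 14 = 14 + 2*W**2)
p(x(h))*G = (14 + 2*(-5)**2)*(-138) = (14 + 2*25)*(-138) = (14 + 50)*(-138) = 64*(-138) = -8832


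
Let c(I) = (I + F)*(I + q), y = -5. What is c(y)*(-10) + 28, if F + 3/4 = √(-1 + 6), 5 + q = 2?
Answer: -432 + 80*√5 ≈ -253.11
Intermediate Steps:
q = -3 (q = -5 + 2 = -3)
F = -¾ + √5 (F = -¾ + √(-1 + 6) = -¾ + √5 ≈ 1.4861)
c(I) = (-3 + I)*(-¾ + I + √5) (c(I) = (I + (-¾ + √5))*(I - 3) = (-¾ + I + √5)*(-3 + I) = (-3 + I)*(-¾ + I + √5))
c(y)*(-10) + 28 = (9/4 + (-5)² - 3*√5 - 15/4*(-5) - 5*√5)*(-10) + 28 = (9/4 + 25 - 3*√5 + 75/4 - 5*√5)*(-10) + 28 = (46 - 8*√5)*(-10) + 28 = (-460 + 80*√5) + 28 = -432 + 80*√5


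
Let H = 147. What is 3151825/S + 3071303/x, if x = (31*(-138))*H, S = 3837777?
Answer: -3268300144327/804482490294 ≈ -4.0626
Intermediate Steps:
x = -628866 (x = (31*(-138))*147 = -4278*147 = -628866)
3151825/S + 3071303/x = 3151825/3837777 + 3071303/(-628866) = 3151825*(1/3837777) + 3071303*(-1/628866) = 3151825/3837777 - 3071303/628866 = -3268300144327/804482490294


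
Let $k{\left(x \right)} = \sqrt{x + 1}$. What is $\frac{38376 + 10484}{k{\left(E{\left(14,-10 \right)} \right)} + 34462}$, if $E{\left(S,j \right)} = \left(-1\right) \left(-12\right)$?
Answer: $\frac{1683813320}{1187629431} - \frac{48860 \sqrt{13}}{1187629431} \approx 1.4176$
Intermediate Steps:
$E{\left(S,j \right)} = 12$
$k{\left(x \right)} = \sqrt{1 + x}$
$\frac{38376 + 10484}{k{\left(E{\left(14,-10 \right)} \right)} + 34462} = \frac{38376 + 10484}{\sqrt{1 + 12} + 34462} = \frac{48860}{\sqrt{13} + 34462} = \frac{48860}{34462 + \sqrt{13}}$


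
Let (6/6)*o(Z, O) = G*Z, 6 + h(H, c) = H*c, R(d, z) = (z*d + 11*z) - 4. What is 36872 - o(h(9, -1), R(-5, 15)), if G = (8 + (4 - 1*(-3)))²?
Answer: 40247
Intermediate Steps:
R(d, z) = -4 + 11*z + d*z (R(d, z) = (d*z + 11*z) - 4 = (11*z + d*z) - 4 = -4 + 11*z + d*z)
h(H, c) = -6 + H*c
G = 225 (G = (8 + (4 + 3))² = (8 + 7)² = 15² = 225)
o(Z, O) = 225*Z
36872 - o(h(9, -1), R(-5, 15)) = 36872 - 225*(-6 + 9*(-1)) = 36872 - 225*(-6 - 9) = 36872 - 225*(-15) = 36872 - 1*(-3375) = 36872 + 3375 = 40247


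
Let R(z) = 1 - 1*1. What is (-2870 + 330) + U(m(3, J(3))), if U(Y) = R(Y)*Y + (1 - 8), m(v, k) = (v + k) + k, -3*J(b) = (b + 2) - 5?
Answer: -2547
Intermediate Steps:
J(b) = 1 - b/3 (J(b) = -((b + 2) - 5)/3 = -((2 + b) - 5)/3 = -(-3 + b)/3 = 1 - b/3)
R(z) = 0 (R(z) = 1 - 1 = 0)
m(v, k) = v + 2*k (m(v, k) = (k + v) + k = v + 2*k)
U(Y) = -7 (U(Y) = 0*Y + (1 - 8) = 0 - 7 = -7)
(-2870 + 330) + U(m(3, J(3))) = (-2870 + 330) - 7 = -2540 - 7 = -2547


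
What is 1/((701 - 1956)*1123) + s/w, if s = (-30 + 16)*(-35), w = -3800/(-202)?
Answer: 1394989439/53555870 ≈ 26.047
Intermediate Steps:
w = 1900/101 (w = -3800*(-1/202) = 1900/101 ≈ 18.812)
s = 490 (s = -14*(-35) = 490)
1/((701 - 1956)*1123) + s/w = 1/((701 - 1956)*1123) + 490/(1900/101) = (1/1123)/(-1255) + 490*(101/1900) = -1/1255*1/1123 + 4949/190 = -1/1409365 + 4949/190 = 1394989439/53555870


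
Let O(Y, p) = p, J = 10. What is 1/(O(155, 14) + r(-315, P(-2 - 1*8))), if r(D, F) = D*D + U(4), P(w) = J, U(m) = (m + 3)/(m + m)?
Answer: 8/793919 ≈ 1.0077e-5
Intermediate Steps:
U(m) = (3 + m)/(2*m) (U(m) = (3 + m)/((2*m)) = (3 + m)*(1/(2*m)) = (3 + m)/(2*m))
P(w) = 10
r(D, F) = 7/8 + D² (r(D, F) = D*D + (½)*(3 + 4)/4 = D² + (½)*(¼)*7 = D² + 7/8 = 7/8 + D²)
1/(O(155, 14) + r(-315, P(-2 - 1*8))) = 1/(14 + (7/8 + (-315)²)) = 1/(14 + (7/8 + 99225)) = 1/(14 + 793807/8) = 1/(793919/8) = 8/793919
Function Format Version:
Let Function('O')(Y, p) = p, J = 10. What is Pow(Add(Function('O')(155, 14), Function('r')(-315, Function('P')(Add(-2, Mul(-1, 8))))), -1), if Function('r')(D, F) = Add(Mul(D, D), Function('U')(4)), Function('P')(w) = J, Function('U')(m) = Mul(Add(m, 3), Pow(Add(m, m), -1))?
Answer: Rational(8, 793919) ≈ 1.0077e-5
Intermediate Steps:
Function('U')(m) = Mul(Rational(1, 2), Pow(m, -1), Add(3, m)) (Function('U')(m) = Mul(Add(3, m), Pow(Mul(2, m), -1)) = Mul(Add(3, m), Mul(Rational(1, 2), Pow(m, -1))) = Mul(Rational(1, 2), Pow(m, -1), Add(3, m)))
Function('P')(w) = 10
Function('r')(D, F) = Add(Rational(7, 8), Pow(D, 2)) (Function('r')(D, F) = Add(Mul(D, D), Mul(Rational(1, 2), Pow(4, -1), Add(3, 4))) = Add(Pow(D, 2), Mul(Rational(1, 2), Rational(1, 4), 7)) = Add(Pow(D, 2), Rational(7, 8)) = Add(Rational(7, 8), Pow(D, 2)))
Pow(Add(Function('O')(155, 14), Function('r')(-315, Function('P')(Add(-2, Mul(-1, 8))))), -1) = Pow(Add(14, Add(Rational(7, 8), Pow(-315, 2))), -1) = Pow(Add(14, Add(Rational(7, 8), 99225)), -1) = Pow(Add(14, Rational(793807, 8)), -1) = Pow(Rational(793919, 8), -1) = Rational(8, 793919)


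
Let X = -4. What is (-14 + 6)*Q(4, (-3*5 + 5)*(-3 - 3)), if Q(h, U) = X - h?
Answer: 64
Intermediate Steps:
Q(h, U) = -4 - h
(-14 + 6)*Q(4, (-3*5 + 5)*(-3 - 3)) = (-14 + 6)*(-4 - 1*4) = -8*(-4 - 4) = -8*(-8) = 64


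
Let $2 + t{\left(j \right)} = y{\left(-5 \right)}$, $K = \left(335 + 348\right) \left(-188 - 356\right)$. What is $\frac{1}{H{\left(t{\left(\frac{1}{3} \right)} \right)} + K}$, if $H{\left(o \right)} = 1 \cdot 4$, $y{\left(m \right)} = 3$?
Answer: $- \frac{1}{371548} \approx -2.6914 \cdot 10^{-6}$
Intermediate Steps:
$K = -371552$ ($K = 683 \left(-544\right) = -371552$)
$t{\left(j \right)} = 1$ ($t{\left(j \right)} = -2 + 3 = 1$)
$H{\left(o \right)} = 4$
$\frac{1}{H{\left(t{\left(\frac{1}{3} \right)} \right)} + K} = \frac{1}{4 - 371552} = \frac{1}{-371548} = - \frac{1}{371548}$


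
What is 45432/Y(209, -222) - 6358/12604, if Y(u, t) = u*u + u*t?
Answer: -294949807/17122534 ≈ -17.226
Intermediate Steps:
Y(u, t) = u² + t*u
45432/Y(209, -222) - 6358/12604 = 45432/((209*(-222 + 209))) - 6358/12604 = 45432/((209*(-13))) - 6358*1/12604 = 45432/(-2717) - 3179/6302 = 45432*(-1/2717) - 3179/6302 = -45432/2717 - 3179/6302 = -294949807/17122534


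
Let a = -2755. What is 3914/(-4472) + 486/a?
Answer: -6478231/6160180 ≈ -1.0516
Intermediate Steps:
3914/(-4472) + 486/a = 3914/(-4472) + 486/(-2755) = 3914*(-1/4472) + 486*(-1/2755) = -1957/2236 - 486/2755 = -6478231/6160180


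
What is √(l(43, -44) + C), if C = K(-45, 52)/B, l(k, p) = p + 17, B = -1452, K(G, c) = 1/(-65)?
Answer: I*√496910505/4290 ≈ 5.1962*I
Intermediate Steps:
K(G, c) = -1/65
l(k, p) = 17 + p
C = 1/94380 (C = -1/65/(-1452) = -1/65*(-1/1452) = 1/94380 ≈ 1.0595e-5)
√(l(43, -44) + C) = √((17 - 44) + 1/94380) = √(-27 + 1/94380) = √(-2548259/94380) = I*√496910505/4290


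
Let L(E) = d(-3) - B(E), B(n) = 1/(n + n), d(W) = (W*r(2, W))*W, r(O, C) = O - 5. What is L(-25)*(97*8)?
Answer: -523412/25 ≈ -20936.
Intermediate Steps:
r(O, C) = -5 + O
d(W) = -3*W² (d(W) = (W*(-5 + 2))*W = (W*(-3))*W = (-3*W)*W = -3*W²)
B(n) = 1/(2*n)
L(E) = -27 - 1/(2*E) (L(E) = -3*(-3)² - 1/(2*E) = -3*9 - 1/(2*E) = -27 - 1/(2*E))
L(-25)*(97*8) = (-27 - ½/(-25))*(97*8) = (-27 - ½*(-1/25))*776 = (-27 + 1/50)*776 = -1349/50*776 = -523412/25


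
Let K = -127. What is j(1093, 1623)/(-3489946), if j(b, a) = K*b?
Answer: 138811/3489946 ≈ 0.039775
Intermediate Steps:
j(b, a) = -127*b
j(1093, 1623)/(-3489946) = -127*1093/(-3489946) = -138811*(-1/3489946) = 138811/3489946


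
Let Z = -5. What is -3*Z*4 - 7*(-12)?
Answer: 144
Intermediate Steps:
-3*Z*4 - 7*(-12) = -3*(-5)*4 - 7*(-12) = 15*4 + 84 = 60 + 84 = 144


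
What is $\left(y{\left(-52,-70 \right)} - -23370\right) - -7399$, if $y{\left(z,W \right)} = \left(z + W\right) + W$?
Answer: $30577$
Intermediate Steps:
$y{\left(z,W \right)} = z + 2 W$ ($y{\left(z,W \right)} = \left(W + z\right) + W = z + 2 W$)
$\left(y{\left(-52,-70 \right)} - -23370\right) - -7399 = \left(\left(-52 + 2 \left(-70\right)\right) - -23370\right) - -7399 = \left(\left(-52 - 140\right) + 23370\right) + 7399 = \left(-192 + 23370\right) + 7399 = 23178 + 7399 = 30577$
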